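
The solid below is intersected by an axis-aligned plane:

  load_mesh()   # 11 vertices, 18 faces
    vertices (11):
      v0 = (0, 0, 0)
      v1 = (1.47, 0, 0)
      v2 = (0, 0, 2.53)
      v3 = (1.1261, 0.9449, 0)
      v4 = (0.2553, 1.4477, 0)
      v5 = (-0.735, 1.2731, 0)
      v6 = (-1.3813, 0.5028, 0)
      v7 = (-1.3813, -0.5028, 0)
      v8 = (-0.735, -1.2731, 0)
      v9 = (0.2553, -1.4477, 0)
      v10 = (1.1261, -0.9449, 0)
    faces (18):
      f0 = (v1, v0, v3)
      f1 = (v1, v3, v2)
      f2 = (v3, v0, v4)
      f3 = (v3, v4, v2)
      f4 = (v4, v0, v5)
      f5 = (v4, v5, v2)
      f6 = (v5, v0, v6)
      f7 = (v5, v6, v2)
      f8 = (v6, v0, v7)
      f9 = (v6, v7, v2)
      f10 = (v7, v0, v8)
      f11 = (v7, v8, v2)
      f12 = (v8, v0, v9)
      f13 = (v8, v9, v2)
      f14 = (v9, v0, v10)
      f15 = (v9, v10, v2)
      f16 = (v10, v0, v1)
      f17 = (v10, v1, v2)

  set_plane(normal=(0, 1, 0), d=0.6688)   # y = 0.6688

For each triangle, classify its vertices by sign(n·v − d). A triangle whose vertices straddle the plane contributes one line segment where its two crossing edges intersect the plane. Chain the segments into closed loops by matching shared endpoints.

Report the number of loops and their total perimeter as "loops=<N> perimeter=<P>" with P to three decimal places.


loops=1 perimeter=6.248

Straddling triangles (8 of 18):
  (v1,v0,v3) [--+] → (0.797053, 0.6688, 0)–(1.22659, 0.6688, 0)  len=0.4295
  (v1,v3,v2) [-+-] → (1.22659, 0.6688, 0)–(0.797053, 0.6688, 0.739267)  len=0.8550
  (v3,v0,v4) [+-+] → (0.797053, 0.6688, 0)–(0.117942, 0.6688, 0)  len=0.6791
  (v3,v4,v2) [++-] → (0.117942, 0.6688, 1.36121)–(0.797053, 0.6688, 0.739267)  len=0.9209
  (v4,v0,v5) [+-+] → (0.117942, 0.6688, 0)–(-0.386119, 0.6688, 0)  len=0.5041
  (v4,v5,v2) [++-] → (-0.386119, 0.6688, 1.20091)–(0.117942, 0.6688, 1.36121)  len=0.5289
  (v5,v0,v6) [+--] → (-0.386119, 0.6688, 0)–(-1.24202, 0.6688, 0)  len=0.8559
  (v5,v6,v2) [+--] → (-1.24202, 0.6688, 0)–(-0.386119, 0.6688, 1.20091)  len=1.4747

Chained into 1 loop(s):
  loop 1: 8 segments, perimeter = 6.2481
Total perimeter = 6.248


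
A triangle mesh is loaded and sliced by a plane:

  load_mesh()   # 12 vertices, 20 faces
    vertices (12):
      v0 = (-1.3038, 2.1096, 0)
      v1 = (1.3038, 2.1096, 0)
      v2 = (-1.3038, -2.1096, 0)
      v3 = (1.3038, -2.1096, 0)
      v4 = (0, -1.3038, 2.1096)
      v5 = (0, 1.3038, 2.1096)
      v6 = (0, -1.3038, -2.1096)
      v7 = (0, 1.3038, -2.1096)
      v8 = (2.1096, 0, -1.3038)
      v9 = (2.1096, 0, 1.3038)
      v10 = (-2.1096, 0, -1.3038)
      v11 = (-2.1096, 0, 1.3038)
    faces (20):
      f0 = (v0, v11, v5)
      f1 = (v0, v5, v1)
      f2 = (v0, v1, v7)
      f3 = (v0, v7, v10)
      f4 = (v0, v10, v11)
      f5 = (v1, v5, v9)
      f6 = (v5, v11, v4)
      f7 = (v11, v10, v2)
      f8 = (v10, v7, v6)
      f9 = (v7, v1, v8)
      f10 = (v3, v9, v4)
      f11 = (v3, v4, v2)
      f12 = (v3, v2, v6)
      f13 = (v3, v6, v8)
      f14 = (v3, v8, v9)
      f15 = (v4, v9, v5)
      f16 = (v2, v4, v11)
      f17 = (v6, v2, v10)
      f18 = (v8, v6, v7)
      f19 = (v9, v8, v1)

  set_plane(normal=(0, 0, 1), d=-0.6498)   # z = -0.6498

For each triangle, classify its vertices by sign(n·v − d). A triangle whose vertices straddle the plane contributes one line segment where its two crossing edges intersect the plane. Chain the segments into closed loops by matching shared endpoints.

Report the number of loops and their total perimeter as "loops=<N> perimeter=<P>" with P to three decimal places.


Straddling triangles (10 of 20):
  (v0,v1,v7) [++-] → (0.902203, 1.8614, -0.6498)–(-0.902203, 1.8614, -0.6498)  len=1.8044
  (v0,v7,v10) [+--] → (-0.902203, 1.8614, -0.6498)–(-1.7054, 1.0582, -0.6498)  len=1.1359
  (v0,v10,v11) [+-+] → (-1.7054, 1.0582, -0.6498)–(-2.1096, 0, -0.6498)  len=1.1328
  (v11,v10,v2) [+-+] → (-2.1096, 0, -0.6498)–(-1.7054, -1.0582, -0.6498)  len=1.1328
  (v7,v1,v8) [-+-] → (0.902203, 1.8614, -0.6498)–(1.7054, 1.0582, -0.6498)  len=1.1359
  (v3,v2,v6) [++-] → (-0.902203, -1.8614, -0.6498)–(0.902203, -1.8614, -0.6498)  len=1.8044
  (v3,v6,v8) [+--] → (0.902203, -1.8614, -0.6498)–(1.7054, -1.0582, -0.6498)  len=1.1359
  (v3,v8,v9) [+-+] → (1.7054, -1.0582, -0.6498)–(2.1096, 0, -0.6498)  len=1.1328
  (v6,v2,v10) [-+-] → (-0.902203, -1.8614, -0.6498)–(-1.7054, -1.0582, -0.6498)  len=1.1359
  (v9,v8,v1) [+-+] → (2.1096, 0, -0.6498)–(1.7054, 1.0582, -0.6498)  len=1.1328

Chained into 1 loop(s):
  loop 1: 10 segments, perimeter = 12.6835
Total perimeter = 12.683

loops=1 perimeter=12.683


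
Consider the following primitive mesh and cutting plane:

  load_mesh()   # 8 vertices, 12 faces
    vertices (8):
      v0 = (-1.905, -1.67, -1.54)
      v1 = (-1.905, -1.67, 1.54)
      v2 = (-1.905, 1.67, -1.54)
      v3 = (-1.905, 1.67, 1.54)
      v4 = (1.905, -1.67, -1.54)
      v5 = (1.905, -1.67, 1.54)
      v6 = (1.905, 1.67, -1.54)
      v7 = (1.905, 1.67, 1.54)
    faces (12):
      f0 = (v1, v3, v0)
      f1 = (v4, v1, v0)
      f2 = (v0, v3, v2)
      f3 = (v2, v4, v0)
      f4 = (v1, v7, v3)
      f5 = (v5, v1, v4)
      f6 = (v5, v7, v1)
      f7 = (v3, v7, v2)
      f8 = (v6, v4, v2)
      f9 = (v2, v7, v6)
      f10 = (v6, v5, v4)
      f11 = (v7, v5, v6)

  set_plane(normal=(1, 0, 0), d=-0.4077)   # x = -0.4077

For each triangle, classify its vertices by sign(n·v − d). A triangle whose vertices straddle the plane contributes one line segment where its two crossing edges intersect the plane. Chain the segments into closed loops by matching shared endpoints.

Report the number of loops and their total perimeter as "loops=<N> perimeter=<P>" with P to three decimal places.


loops=1 perimeter=12.840

Straddling triangles (8 of 12):
  (v4,v1,v0) [+--] → (-0.4077, -1.67, 0.329584)–(-0.4077, -1.67, -1.54)  len=1.8696
  (v2,v4,v0) [-+-] → (-0.4077, 0.357406, -1.54)–(-0.4077, -1.67, -1.54)  len=2.0274
  (v1,v7,v3) [-+-] → (-0.4077, -0.357406, 1.54)–(-0.4077, 1.67, 1.54)  len=2.0274
  (v5,v1,v4) [+-+] → (-0.4077, -1.67, 1.54)–(-0.4077, -1.67, 0.329584)  len=1.2104
  (v5,v7,v1) [++-] → (-0.4077, -0.357406, 1.54)–(-0.4077, -1.67, 1.54)  len=1.3126
  (v3,v7,v2) [-+-] → (-0.4077, 1.67, 1.54)–(-0.4077, 1.67, -0.329584)  len=1.8696
  (v6,v4,v2) [++-] → (-0.4077, 0.357406, -1.54)–(-0.4077, 1.67, -1.54)  len=1.3126
  (v2,v7,v6) [-++] → (-0.4077, 1.67, -0.329584)–(-0.4077, 1.67, -1.54)  len=1.2104

Chained into 1 loop(s):
  loop 1: 8 segments, perimeter = 12.8400
Total perimeter = 12.840


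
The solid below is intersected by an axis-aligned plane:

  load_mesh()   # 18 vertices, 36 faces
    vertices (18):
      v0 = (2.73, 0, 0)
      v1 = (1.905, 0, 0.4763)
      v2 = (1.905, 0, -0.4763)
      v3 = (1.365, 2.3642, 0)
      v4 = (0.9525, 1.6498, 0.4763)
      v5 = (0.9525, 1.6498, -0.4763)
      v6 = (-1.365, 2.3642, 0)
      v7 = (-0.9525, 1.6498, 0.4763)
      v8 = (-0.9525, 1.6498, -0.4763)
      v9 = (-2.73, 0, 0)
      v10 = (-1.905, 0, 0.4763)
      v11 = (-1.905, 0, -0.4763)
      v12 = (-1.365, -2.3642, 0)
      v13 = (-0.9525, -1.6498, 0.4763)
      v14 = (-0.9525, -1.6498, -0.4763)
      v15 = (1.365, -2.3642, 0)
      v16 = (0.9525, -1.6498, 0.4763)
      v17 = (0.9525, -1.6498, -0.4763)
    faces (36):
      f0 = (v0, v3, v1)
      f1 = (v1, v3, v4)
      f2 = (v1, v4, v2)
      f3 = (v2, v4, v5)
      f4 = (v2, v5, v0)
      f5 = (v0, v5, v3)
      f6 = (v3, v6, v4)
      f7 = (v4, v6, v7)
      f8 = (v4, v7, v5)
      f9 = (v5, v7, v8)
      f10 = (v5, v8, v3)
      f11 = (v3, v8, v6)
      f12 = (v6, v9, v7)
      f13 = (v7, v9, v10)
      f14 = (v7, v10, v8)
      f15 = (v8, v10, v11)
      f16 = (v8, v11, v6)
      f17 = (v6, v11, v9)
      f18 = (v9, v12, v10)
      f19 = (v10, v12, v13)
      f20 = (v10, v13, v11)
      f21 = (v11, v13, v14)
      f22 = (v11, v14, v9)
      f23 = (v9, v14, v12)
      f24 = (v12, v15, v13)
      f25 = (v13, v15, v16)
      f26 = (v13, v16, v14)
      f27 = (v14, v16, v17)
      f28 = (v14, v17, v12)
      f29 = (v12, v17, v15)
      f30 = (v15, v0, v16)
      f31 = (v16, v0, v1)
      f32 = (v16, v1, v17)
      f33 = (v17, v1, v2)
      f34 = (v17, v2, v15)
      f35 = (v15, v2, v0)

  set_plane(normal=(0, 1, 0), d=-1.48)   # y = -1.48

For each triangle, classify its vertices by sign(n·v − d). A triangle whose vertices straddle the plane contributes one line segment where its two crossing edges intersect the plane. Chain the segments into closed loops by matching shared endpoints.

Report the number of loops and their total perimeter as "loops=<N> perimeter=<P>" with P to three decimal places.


Straddling triangles (12 of 36):
  (v9,v12,v10) [+-+] → (-1.8755, -1.48, 0)–(-1.56696, -1.48, 0.178134)  len=0.3563
  (v10,v12,v13) [+--] → (-1.56696, -1.48, 0.178134)–(-1.05053, -1.48, 0.4763)  len=0.5963
  (v10,v13,v11) [+-+] → (-1.05053, -1.48, 0.4763)–(-1.05053, -1.48, 0.378257)  len=0.0980
  (v11,v13,v14) [+--] → (-1.05053, -1.48, 0.378257)–(-1.05053, -1.48, -0.4763)  len=0.8546
  (v11,v14,v9) [+-+] → (-1.05053, -1.48, -0.4763)–(-1.13544, -1.48, -0.427278)  len=0.0980
  (v9,v14,v12) [+--] → (-1.13544, -1.48, -0.427278)–(-1.8755, -1.48, 0)  len=0.8546
  (v15,v0,v16) [-+-] → (1.8755, -1.48, 0)–(1.13544, -1.48, 0.427278)  len=0.8546
  (v16,v0,v1) [-++] → (1.13544, -1.48, 0.427278)–(1.05053, -1.48, 0.4763)  len=0.0980
  (v16,v1,v17) [-+-] → (1.05053, -1.48, 0.4763)–(1.05053, -1.48, -0.378257)  len=0.8546
  (v17,v1,v2) [-++] → (1.05053, -1.48, -0.378257)–(1.05053, -1.48, -0.4763)  len=0.0980
  (v17,v2,v15) [-+-] → (1.05053, -1.48, -0.4763)–(1.56696, -1.48, -0.178134)  len=0.5963
  (v15,v2,v0) [-++] → (1.56696, -1.48, -0.178134)–(1.8755, -1.48, 0)  len=0.3563

Chained into 2 loop(s):
  loop 1: 6 segments, perimeter = 2.8578
  loop 2: 6 segments, perimeter = 2.8578
Total perimeter = 5.716

loops=2 perimeter=5.716


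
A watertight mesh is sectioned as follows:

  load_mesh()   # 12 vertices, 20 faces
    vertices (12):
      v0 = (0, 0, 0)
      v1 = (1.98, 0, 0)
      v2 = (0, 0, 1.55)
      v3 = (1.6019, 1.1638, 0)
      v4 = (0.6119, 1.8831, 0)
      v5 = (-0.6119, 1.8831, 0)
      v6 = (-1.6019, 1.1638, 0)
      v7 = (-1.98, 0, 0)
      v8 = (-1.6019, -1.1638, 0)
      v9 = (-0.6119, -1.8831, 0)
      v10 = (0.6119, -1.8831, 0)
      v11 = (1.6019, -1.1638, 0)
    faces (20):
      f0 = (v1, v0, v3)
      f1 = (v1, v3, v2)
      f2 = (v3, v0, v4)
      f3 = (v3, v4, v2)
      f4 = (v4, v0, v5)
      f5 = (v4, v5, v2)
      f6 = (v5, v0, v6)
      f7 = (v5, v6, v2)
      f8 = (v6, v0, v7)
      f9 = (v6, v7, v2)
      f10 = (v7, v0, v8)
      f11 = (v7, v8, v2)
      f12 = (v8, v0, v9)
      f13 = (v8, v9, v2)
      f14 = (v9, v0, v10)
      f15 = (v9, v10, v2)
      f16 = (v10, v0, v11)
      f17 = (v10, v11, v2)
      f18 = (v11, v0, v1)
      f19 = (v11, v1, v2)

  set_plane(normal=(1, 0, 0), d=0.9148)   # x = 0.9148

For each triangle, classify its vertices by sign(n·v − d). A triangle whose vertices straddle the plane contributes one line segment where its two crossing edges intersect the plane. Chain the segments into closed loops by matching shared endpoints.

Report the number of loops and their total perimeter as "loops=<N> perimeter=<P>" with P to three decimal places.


Straddling triangles (8 of 20):
  (v1,v0,v3) [+-+] → (0.9148, 0, 0)–(0.9148, 0.664613, 0)  len=0.6646
  (v1,v3,v2) [++-] → (0.9148, 0.664613, 0.664839)–(0.9148, 0, 0.833869)  len=0.6858
  (v3,v0,v4) [+--] → (0.9148, 0.664613, 0)–(0.9148, 1.66302, 0)  len=0.9984
  (v3,v4,v2) [+--] → (0.9148, 1.66302, 0)–(0.9148, 0.664613, 0.664839)  len=1.1995
  (v10,v0,v11) [--+] → (0.9148, -0.664613, 0)–(0.9148, -1.66302, 0)  len=0.9984
  (v10,v11,v2) [-+-] → (0.9148, -1.66302, 0)–(0.9148, -0.664613, 0.664839)  len=1.1995
  (v11,v0,v1) [+-+] → (0.9148, -0.664613, 0)–(0.9148, 0, 0)  len=0.6646
  (v11,v1,v2) [++-] → (0.9148, 0, 0.833869)–(0.9148, -0.664613, 0.664839)  len=0.6858

Chained into 1 loop(s):
  loop 1: 8 segments, perimeter = 7.0966
Total perimeter = 7.097

loops=1 perimeter=7.097


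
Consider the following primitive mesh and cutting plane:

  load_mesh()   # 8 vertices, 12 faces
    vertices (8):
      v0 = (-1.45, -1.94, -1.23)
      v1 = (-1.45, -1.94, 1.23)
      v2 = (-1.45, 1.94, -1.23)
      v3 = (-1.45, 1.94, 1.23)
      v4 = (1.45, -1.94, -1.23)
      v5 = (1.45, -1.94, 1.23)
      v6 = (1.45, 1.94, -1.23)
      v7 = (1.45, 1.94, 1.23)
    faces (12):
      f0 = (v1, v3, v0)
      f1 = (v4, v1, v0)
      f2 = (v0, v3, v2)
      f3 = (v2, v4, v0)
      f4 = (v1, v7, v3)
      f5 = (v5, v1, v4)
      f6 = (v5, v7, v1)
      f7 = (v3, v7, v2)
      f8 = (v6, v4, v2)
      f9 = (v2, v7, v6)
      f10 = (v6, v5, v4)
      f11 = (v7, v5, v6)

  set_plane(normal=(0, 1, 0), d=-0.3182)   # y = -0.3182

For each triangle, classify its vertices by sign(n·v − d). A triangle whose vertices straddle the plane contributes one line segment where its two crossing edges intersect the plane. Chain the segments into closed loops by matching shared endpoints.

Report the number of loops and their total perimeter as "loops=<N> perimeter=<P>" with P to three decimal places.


loops=1 perimeter=10.720

Straddling triangles (8 of 12):
  (v1,v3,v0) [-+-] → (-1.45, -0.3182, 1.23)–(-1.45, -0.3182, -0.201745)  len=1.4317
  (v0,v3,v2) [-++] → (-1.45, -0.3182, -0.201745)–(-1.45, -0.3182, -1.23)  len=1.0283
  (v2,v4,v0) [+--] → (0.23783, -0.3182, -1.23)–(-1.45, -0.3182, -1.23)  len=1.6878
  (v1,v7,v3) [-++] → (-0.23783, -0.3182, 1.23)–(-1.45, -0.3182, 1.23)  len=1.2122
  (v5,v7,v1) [-+-] → (1.45, -0.3182, 1.23)–(-0.23783, -0.3182, 1.23)  len=1.6878
  (v6,v4,v2) [+-+] → (1.45, -0.3182, -1.23)–(0.23783, -0.3182, -1.23)  len=1.2122
  (v6,v5,v4) [+--] → (1.45, -0.3182, 0.201745)–(1.45, -0.3182, -1.23)  len=1.4317
  (v7,v5,v6) [+-+] → (1.45, -0.3182, 1.23)–(1.45, -0.3182, 0.201745)  len=1.0283

Chained into 1 loop(s):
  loop 1: 8 segments, perimeter = 10.7200
Total perimeter = 10.720


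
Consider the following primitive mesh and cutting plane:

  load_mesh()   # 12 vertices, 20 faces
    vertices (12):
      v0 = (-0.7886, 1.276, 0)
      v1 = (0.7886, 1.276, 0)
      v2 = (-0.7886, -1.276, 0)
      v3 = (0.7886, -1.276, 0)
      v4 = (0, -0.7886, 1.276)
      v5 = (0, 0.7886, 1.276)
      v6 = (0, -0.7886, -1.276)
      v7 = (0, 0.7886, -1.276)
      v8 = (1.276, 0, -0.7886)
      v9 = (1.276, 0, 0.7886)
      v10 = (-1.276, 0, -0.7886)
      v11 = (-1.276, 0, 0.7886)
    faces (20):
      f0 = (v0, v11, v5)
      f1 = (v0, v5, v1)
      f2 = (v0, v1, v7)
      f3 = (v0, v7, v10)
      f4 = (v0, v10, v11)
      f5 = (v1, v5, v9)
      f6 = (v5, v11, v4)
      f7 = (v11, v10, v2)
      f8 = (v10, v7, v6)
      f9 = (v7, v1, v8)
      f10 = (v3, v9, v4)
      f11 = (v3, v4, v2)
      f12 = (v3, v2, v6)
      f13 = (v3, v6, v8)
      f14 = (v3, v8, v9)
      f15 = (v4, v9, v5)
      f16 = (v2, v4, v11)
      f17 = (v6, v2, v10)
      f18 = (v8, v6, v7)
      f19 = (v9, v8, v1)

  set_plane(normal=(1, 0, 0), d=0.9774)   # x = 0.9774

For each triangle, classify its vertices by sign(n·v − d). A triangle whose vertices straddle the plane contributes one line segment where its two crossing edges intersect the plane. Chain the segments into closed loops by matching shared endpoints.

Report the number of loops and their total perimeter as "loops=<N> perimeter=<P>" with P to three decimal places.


Straddling triangles (8 of 20):
  (v1,v5,v9) [--+] → (0.9774, 0.184542, 0.902658)–(0.9774, 0.781727, 0.305473)  len=0.8445
  (v7,v1,v8) [--+] → (0.9774, 0.781727, -0.305473)–(0.9774, 0.184542, -0.902658)  len=0.8445
  (v3,v9,v4) [-+-] → (0.9774, -0.781727, 0.305473)–(0.9774, -0.184542, 0.902658)  len=0.8445
  (v3,v6,v8) [--+] → (0.9774, -0.184542, -0.902658)–(0.9774, -0.781727, -0.305473)  len=0.8445
  (v3,v8,v9) [-++] → (0.9774, -0.781727, -0.305473)–(0.9774, -0.781727, 0.305473)  len=0.6109
  (v4,v9,v5) [-+-] → (0.9774, -0.184542, 0.902658)–(0.9774, 0.184542, 0.902658)  len=0.3691
  (v8,v6,v7) [+--] → (0.9774, -0.184542, -0.902658)–(0.9774, 0.184542, -0.902658)  len=0.3691
  (v9,v8,v1) [++-] → (0.9774, 0.781727, -0.305473)–(0.9774, 0.781727, 0.305473)  len=0.6109

Chained into 1 loop(s):
  loop 1: 8 segments, perimeter = 5.3382
Total perimeter = 5.338

loops=1 perimeter=5.338


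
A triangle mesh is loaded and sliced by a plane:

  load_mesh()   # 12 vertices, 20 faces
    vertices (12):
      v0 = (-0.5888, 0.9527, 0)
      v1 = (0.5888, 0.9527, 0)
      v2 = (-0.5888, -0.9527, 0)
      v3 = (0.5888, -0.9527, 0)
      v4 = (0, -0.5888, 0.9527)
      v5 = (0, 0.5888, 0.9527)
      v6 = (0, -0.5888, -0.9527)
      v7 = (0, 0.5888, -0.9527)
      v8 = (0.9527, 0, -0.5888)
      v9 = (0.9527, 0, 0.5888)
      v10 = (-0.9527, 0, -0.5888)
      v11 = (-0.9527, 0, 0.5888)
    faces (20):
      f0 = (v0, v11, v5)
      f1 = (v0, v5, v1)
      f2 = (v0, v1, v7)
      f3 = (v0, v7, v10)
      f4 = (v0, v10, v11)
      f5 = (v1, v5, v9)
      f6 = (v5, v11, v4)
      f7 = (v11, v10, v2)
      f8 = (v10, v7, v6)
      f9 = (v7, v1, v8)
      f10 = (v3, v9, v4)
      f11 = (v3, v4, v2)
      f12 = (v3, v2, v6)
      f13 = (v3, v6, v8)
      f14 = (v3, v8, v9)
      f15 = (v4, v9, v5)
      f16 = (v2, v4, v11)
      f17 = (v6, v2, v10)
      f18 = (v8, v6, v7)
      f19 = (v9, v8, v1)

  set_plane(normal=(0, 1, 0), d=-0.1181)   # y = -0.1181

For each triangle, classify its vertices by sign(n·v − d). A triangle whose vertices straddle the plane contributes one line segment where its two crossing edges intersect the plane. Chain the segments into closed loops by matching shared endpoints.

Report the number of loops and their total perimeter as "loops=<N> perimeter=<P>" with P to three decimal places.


loops=1 perimeter=6.150

Straddling triangles (10 of 20):
  (v5,v11,v4) [++-] → (-0.76161, -0.1181, 0.66179)–(0, -0.1181, 0.9527)  len=0.8153
  (v11,v10,v2) [++-] → (-0.90759, -0.1181, -0.51581)–(-0.90759, -0.1181, 0.51581)  len=1.0316
  (v10,v7,v6) [++-] → (0, -0.1181, -0.9527)–(-0.76161, -0.1181, -0.66179)  len=0.8153
  (v3,v9,v4) [-+-] → (0.90759, -0.1181, 0.51581)–(0.76161, -0.1181, 0.66179)  len=0.2064
  (v3,v6,v8) [--+] → (0.76161, -0.1181, -0.66179)–(0.90759, -0.1181, -0.51581)  len=0.2064
  (v3,v8,v9) [-++] → (0.90759, -0.1181, -0.51581)–(0.90759, -0.1181, 0.51581)  len=1.0316
  (v4,v9,v5) [-++] → (0.76161, -0.1181, 0.66179)–(0, -0.1181, 0.9527)  len=0.8153
  (v2,v4,v11) [--+] → (-0.76161, -0.1181, 0.66179)–(-0.90759, -0.1181, 0.51581)  len=0.2064
  (v6,v2,v10) [--+] → (-0.90759, -0.1181, -0.51581)–(-0.76161, -0.1181, -0.66179)  len=0.2064
  (v8,v6,v7) [+-+] → (0.76161, -0.1181, -0.66179)–(0, -0.1181, -0.9527)  len=0.8153

Chained into 1 loop(s):
  loop 1: 10 segments, perimeter = 6.1501
Total perimeter = 6.150


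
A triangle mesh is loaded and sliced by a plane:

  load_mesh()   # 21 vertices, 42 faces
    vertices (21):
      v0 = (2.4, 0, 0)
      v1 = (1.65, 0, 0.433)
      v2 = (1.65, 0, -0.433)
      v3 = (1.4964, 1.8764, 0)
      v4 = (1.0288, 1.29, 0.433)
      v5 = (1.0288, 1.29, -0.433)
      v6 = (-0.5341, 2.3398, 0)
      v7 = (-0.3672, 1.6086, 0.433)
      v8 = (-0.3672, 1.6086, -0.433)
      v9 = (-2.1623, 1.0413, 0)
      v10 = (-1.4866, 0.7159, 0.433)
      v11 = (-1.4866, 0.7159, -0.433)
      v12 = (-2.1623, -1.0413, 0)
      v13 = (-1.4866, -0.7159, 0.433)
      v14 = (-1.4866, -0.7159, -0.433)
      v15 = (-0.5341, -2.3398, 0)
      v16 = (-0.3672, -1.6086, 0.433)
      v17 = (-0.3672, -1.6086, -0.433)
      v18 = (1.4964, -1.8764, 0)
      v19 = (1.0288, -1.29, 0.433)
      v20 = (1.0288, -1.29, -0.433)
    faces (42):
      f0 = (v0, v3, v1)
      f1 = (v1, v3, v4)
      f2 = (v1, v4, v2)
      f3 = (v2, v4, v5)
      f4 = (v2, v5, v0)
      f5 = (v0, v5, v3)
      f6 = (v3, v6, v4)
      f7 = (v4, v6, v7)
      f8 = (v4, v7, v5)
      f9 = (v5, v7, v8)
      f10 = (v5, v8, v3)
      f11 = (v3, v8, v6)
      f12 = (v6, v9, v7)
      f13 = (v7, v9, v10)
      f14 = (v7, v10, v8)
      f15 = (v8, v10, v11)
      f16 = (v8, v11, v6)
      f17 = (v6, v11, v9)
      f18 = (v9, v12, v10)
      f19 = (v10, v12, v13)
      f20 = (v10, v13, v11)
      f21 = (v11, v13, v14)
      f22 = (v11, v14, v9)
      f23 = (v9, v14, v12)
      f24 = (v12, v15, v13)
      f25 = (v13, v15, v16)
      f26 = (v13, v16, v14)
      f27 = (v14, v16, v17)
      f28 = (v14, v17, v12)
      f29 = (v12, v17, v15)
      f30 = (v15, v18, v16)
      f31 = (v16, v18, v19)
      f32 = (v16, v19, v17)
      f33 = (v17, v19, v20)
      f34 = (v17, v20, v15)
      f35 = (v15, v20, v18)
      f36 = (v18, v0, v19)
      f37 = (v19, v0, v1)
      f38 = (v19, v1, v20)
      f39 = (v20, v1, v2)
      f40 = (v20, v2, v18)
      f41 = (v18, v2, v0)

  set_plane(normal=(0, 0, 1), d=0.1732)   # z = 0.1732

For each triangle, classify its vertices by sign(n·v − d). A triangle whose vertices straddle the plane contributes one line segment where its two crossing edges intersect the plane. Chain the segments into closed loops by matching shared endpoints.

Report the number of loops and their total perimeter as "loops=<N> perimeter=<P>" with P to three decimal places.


loops=2 perimeter=22.779

Straddling triangles (28 of 42):
  (v0,v3,v1) [--+] → (1.55784, 1.12584, 0.1732)–(2.1, 0, 0.1732)  len=1.2496
  (v1,v3,v4) [+-+] → (1.55784, 1.12584, 0.1732)–(1.30936, 1.64184, 0.1732)  len=0.5727
  (v1,v4,v2) [++-] → (1.21516, 0.903, 0.1732)–(1.65, 0, 0.1732)  len=1.0022
  (v2,v4,v5) [-+-] → (1.21516, 0.903, 0.1732)–(1.0288, 1.29, 0.1732)  len=0.4295
  (v3,v6,v4) [--+] → (0.09106, 1.91988, 0.1732)–(1.30936, 1.64184, 0.1732)  len=1.2496
  (v4,v6,v7) [+-+] → (0.09106, 1.91988, 0.1732)–(-0.46734, 2.04732, 0.1732)  len=0.5728
  (v4,v7,v5) [++-] → (0.0516, 1.51302, 0.1732)–(1.0288, 1.29, 0.1732)  len=1.0023
  (v5,v7,v8) [-+-] → (0.0516, 1.51302, 0.1732)–(-0.3672, 1.6086, 0.1732)  len=0.4296
  (v6,v9,v7) [--+] → (-1.44426, 1.26822, 0.1732)–(-0.46734, 2.04732, 0.1732)  len=1.2495
  (v7,v9,v10) [+-+] → (-1.44426, 1.26822, 0.1732)–(-1.89202, 0.91114, 0.1732)  len=0.5727
  (v7,v10,v8) [++-] → (-1.15078, 0.98371, 0.1732)–(-0.3672, 1.6086, 0.1732)  len=1.0022
  (v8,v10,v11) [-+-] → (-1.15078, 0.98371, 0.1732)–(-1.4866, 0.7159, 0.1732)  len=0.4295
  (v9,v12,v10) [--+] → (-1.89202, -0.33842, 0.1732)–(-1.89202, 0.91114, 0.1732)  len=1.2496
  (v10,v12,v13) [+-+] → (-1.89202, -0.33842, 0.1732)–(-1.89202, -0.91114, 0.1732)  len=0.5727
  (v10,v13,v11) [++-] → (-1.4866, -0.28636, 0.1732)–(-1.4866, 0.7159, 0.1732)  len=1.0023
  (v11,v13,v14) [-+-] → (-1.4866, -0.28636, 0.1732)–(-1.4866, -0.7159, 0.1732)  len=0.4295
  (v12,v15,v13) [--+] → (-0.9151, -1.69024, 0.1732)–(-1.89202, -0.91114, 0.1732)  len=1.2495
  (v13,v15,v16) [+-+] → (-0.9151, -1.69024, 0.1732)–(-0.46734, -2.04732, 0.1732)  len=0.5727
  (v13,v16,v14) [++-] → (-0.70302, -1.34079, 0.1732)–(-1.4866, -0.7159, 0.1732)  len=1.0022
  (v14,v16,v17) [-+-] → (-0.70302, -1.34079, 0.1732)–(-0.3672, -1.6086, 0.1732)  len=0.4295
  (v15,v18,v16) [--+] → (0.75096, -1.76928, 0.1732)–(-0.46734, -2.04732, 0.1732)  len=1.2496
  (v16,v18,v19) [+-+] → (0.75096, -1.76928, 0.1732)–(1.30936, -1.64184, 0.1732)  len=0.5728
  (v16,v19,v17) [++-] → (0.61, -1.38558, 0.1732)–(-0.3672, -1.6086, 0.1732)  len=1.0023
  (v17,v19,v20) [-+-] → (0.61, -1.38558, 0.1732)–(1.0288, -1.29, 0.1732)  len=0.4296
  (v18,v0,v19) [--+] → (1.85152, -0.516, 0.1732)–(1.30936, -1.64184, 0.1732)  len=1.2496
  (v19,v0,v1) [+-+] → (1.85152, -0.516, 0.1732)–(2.1, 0, 0.1732)  len=0.5727
  (v19,v1,v20) [++-] → (1.46364, -0.387, 0.1732)–(1.0288, -1.29, 0.1732)  len=1.0022
  (v20,v1,v2) [-+-] → (1.46364, -0.387, 0.1732)–(1.65, 0, 0.1732)  len=0.4295

Chained into 2 loop(s):
  loop 1: 14 segments, perimeter = 12.7561
  loop 2: 14 segments, perimeter = 10.0227
Total perimeter = 22.779


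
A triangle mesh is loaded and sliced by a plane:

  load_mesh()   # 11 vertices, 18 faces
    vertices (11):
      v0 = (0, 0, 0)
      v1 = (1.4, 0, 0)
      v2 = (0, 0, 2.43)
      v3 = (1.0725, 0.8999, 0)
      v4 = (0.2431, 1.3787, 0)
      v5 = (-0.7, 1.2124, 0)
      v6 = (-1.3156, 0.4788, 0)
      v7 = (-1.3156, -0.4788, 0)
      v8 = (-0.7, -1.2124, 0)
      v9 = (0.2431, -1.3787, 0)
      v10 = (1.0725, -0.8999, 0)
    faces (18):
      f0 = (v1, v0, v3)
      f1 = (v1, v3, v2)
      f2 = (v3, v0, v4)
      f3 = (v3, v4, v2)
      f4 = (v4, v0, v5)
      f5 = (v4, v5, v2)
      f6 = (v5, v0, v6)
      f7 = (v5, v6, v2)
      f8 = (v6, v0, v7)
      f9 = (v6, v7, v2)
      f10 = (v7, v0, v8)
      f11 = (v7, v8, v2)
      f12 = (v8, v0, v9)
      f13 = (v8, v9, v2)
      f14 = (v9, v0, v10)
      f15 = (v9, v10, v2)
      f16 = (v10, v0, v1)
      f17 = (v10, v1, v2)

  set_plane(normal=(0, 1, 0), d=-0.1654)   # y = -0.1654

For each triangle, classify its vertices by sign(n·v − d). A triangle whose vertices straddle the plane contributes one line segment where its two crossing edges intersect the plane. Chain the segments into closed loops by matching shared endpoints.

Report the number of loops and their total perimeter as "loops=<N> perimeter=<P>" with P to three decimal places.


loops=1 perimeter=7.735

Straddling triangles (10 of 18):
  (v6,v0,v7) [++-] → (-0.45447, -0.1654, 0)–(-1.3156, -0.1654, 0)  len=0.8611
  (v6,v7,v2) [+-+] → (-1.3156, -0.1654, 0)–(-0.45447, -0.1654, 1.59056)  len=1.8087
  (v7,v0,v8) [-+-] → (-0.45447, -0.1654, 0)–(-0.0954965, -0.1654, 0)  len=0.3590
  (v7,v8,v2) [--+] → (-0.0954965, -0.1654, 2.09849)–(-0.45447, -0.1654, 1.59056)  len=0.6220
  (v8,v0,v9) [-+-] → (-0.0954965, -0.1654, 0)–(0.0291642, -0.1654, 0)  len=0.1247
  (v8,v9,v2) [--+] → (0.0291642, -0.1654, 2.13848)–(-0.0954965, -0.1654, 2.09849)  len=0.1309
  (v9,v0,v10) [-+-] → (0.0291642, -0.1654, 0)–(0.197124, -0.1654, 0)  len=0.1680
  (v9,v10,v2) [--+] → (0.197124, -0.1654, 1.98337)–(0.0291642, -0.1654, 2.13848)  len=0.2286
  (v10,v0,v1) [-++] → (0.197124, -0.1654, 0)–(1.33981, -0.1654, 0)  len=1.1427
  (v10,v1,v2) [-++] → (1.33981, -0.1654, 0)–(0.197124, -0.1654, 1.98337)  len=2.2890

Chained into 1 loop(s):
  loop 1: 10 segments, perimeter = 7.7346
Total perimeter = 7.735


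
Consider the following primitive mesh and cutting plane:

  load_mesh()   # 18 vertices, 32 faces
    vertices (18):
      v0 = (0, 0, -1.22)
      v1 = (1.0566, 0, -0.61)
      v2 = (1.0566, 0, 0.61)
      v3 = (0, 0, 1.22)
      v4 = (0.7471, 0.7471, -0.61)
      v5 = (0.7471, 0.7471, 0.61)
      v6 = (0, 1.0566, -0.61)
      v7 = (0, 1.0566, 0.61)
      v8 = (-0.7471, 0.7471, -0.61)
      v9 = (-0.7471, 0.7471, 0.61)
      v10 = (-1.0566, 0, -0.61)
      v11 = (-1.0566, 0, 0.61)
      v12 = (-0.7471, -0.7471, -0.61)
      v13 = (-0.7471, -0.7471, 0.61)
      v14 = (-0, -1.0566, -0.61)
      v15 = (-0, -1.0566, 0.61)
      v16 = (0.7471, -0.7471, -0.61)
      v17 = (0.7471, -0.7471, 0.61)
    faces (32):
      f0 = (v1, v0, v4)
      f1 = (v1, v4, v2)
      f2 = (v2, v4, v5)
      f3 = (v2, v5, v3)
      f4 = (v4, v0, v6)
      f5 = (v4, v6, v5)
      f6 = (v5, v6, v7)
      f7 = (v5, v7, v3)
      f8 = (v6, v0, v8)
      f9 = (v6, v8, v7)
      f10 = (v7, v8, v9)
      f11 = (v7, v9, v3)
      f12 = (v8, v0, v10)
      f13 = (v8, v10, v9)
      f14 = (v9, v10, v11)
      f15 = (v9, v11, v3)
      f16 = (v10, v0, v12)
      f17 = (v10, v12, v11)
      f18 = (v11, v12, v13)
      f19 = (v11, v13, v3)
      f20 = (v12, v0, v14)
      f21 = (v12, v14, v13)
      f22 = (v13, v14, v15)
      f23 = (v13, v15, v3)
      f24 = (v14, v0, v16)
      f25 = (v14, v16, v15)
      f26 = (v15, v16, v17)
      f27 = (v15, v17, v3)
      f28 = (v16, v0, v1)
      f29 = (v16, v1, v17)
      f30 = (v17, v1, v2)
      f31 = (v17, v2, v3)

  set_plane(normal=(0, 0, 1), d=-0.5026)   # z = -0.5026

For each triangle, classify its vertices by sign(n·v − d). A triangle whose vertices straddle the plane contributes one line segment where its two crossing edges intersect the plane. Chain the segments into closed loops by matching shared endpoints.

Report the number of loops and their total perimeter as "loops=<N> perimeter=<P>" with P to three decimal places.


loops=1 perimeter=6.469

Straddling triangles (16 of 32):
  (v1,v4,v2) [--+] → (0.774346, 0.681331, -0.5026)–(1.0566, 0, -0.5026)  len=0.7375
  (v2,v4,v5) [+-+] → (0.774346, 0.681331, -0.5026)–(0.7471, 0.7471, -0.5026)  len=0.0712
  (v4,v6,v5) [--+] → (0.0657693, 1.02935, -0.5026)–(0.7471, 0.7471, -0.5026)  len=0.7375
  (v5,v6,v7) [+-+] → (0.0657693, 1.02935, -0.5026)–(0, 1.0566, -0.5026)  len=0.0712
  (v6,v8,v7) [--+] → (-0.681331, 0.774346, -0.5026)–(0, 1.0566, -0.5026)  len=0.7375
  (v7,v8,v9) [+-+] → (-0.681331, 0.774346, -0.5026)–(-0.7471, 0.7471, -0.5026)  len=0.0712
  (v8,v10,v9) [--+] → (-1.02935, 0.0657693, -0.5026)–(-0.7471, 0.7471, -0.5026)  len=0.7375
  (v9,v10,v11) [+-+] → (-1.02935, 0.0657693, -0.5026)–(-1.0566, 0, -0.5026)  len=0.0712
  (v10,v12,v11) [--+] → (-0.774346, -0.681331, -0.5026)–(-1.0566, 0, -0.5026)  len=0.7375
  (v11,v12,v13) [+-+] → (-0.774346, -0.681331, -0.5026)–(-0.7471, -0.7471, -0.5026)  len=0.0712
  (v12,v14,v13) [--+] → (-0.0657693, -1.02935, -0.5026)–(-0.7471, -0.7471, -0.5026)  len=0.7375
  (v13,v14,v15) [+-+] → (-0.0657693, -1.02935, -0.5026)–(0, -1.0566, -0.5026)  len=0.0712
  (v14,v16,v15) [--+] → (0.681331, -0.774346, -0.5026)–(0, -1.0566, -0.5026)  len=0.7375
  (v15,v16,v17) [+-+] → (0.681331, -0.774346, -0.5026)–(0.7471, -0.7471, -0.5026)  len=0.0712
  (v16,v1,v17) [--+] → (1.02935, -0.0657693, -0.5026)–(0.7471, -0.7471, -0.5026)  len=0.7375
  (v17,v1,v2) [+-+] → (1.02935, -0.0657693, -0.5026)–(1.0566, 0, -0.5026)  len=0.0712

Chained into 1 loop(s):
  loop 1: 16 segments, perimeter = 6.4694
Total perimeter = 6.469


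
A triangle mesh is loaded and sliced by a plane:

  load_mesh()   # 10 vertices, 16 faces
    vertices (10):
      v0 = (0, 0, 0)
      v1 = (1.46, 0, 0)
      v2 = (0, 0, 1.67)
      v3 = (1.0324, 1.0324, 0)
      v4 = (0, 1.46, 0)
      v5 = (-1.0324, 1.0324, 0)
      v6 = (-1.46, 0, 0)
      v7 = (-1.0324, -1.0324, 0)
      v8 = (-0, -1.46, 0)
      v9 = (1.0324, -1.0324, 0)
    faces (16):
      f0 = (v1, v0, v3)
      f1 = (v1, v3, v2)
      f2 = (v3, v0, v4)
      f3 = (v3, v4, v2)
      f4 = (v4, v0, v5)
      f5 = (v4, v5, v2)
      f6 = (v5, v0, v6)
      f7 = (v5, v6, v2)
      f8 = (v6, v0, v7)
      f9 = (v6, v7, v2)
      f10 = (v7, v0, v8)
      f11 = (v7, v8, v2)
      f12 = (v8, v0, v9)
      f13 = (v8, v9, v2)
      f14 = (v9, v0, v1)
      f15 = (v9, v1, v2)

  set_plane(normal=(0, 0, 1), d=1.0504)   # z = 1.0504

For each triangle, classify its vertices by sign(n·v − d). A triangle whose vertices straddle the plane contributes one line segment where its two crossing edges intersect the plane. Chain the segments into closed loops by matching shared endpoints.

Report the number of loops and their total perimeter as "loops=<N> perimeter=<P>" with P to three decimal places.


Straddling triangles (8 of 16):
  (v1,v3,v2) [--+] → (0.383039, 0.383039, 1.0504)–(0.541686, 0, 1.0504)  len=0.4146
  (v3,v4,v2) [--+] → (0, 0.541686, 1.0504)–(0.383039, 0.383039, 1.0504)  len=0.4146
  (v4,v5,v2) [--+] → (-0.383039, 0.383039, 1.0504)–(0, 0.541686, 1.0504)  len=0.4146
  (v5,v6,v2) [--+] → (-0.541686, 0, 1.0504)–(-0.383039, 0.383039, 1.0504)  len=0.4146
  (v6,v7,v2) [--+] → (-0.383039, -0.383039, 1.0504)–(-0.541686, 0, 1.0504)  len=0.4146
  (v7,v8,v2) [--+] → (0, -0.541686, 1.0504)–(-0.383039, -0.383039, 1.0504)  len=0.4146
  (v8,v9,v2) [--+] → (0.383039, -0.383039, 1.0504)–(0, -0.541686, 1.0504)  len=0.4146
  (v9,v1,v2) [--+] → (0.541686, 0, 1.0504)–(0.383039, -0.383039, 1.0504)  len=0.4146

Chained into 1 loop(s):
  loop 1: 8 segments, perimeter = 3.3167
Total perimeter = 3.317

loops=1 perimeter=3.317


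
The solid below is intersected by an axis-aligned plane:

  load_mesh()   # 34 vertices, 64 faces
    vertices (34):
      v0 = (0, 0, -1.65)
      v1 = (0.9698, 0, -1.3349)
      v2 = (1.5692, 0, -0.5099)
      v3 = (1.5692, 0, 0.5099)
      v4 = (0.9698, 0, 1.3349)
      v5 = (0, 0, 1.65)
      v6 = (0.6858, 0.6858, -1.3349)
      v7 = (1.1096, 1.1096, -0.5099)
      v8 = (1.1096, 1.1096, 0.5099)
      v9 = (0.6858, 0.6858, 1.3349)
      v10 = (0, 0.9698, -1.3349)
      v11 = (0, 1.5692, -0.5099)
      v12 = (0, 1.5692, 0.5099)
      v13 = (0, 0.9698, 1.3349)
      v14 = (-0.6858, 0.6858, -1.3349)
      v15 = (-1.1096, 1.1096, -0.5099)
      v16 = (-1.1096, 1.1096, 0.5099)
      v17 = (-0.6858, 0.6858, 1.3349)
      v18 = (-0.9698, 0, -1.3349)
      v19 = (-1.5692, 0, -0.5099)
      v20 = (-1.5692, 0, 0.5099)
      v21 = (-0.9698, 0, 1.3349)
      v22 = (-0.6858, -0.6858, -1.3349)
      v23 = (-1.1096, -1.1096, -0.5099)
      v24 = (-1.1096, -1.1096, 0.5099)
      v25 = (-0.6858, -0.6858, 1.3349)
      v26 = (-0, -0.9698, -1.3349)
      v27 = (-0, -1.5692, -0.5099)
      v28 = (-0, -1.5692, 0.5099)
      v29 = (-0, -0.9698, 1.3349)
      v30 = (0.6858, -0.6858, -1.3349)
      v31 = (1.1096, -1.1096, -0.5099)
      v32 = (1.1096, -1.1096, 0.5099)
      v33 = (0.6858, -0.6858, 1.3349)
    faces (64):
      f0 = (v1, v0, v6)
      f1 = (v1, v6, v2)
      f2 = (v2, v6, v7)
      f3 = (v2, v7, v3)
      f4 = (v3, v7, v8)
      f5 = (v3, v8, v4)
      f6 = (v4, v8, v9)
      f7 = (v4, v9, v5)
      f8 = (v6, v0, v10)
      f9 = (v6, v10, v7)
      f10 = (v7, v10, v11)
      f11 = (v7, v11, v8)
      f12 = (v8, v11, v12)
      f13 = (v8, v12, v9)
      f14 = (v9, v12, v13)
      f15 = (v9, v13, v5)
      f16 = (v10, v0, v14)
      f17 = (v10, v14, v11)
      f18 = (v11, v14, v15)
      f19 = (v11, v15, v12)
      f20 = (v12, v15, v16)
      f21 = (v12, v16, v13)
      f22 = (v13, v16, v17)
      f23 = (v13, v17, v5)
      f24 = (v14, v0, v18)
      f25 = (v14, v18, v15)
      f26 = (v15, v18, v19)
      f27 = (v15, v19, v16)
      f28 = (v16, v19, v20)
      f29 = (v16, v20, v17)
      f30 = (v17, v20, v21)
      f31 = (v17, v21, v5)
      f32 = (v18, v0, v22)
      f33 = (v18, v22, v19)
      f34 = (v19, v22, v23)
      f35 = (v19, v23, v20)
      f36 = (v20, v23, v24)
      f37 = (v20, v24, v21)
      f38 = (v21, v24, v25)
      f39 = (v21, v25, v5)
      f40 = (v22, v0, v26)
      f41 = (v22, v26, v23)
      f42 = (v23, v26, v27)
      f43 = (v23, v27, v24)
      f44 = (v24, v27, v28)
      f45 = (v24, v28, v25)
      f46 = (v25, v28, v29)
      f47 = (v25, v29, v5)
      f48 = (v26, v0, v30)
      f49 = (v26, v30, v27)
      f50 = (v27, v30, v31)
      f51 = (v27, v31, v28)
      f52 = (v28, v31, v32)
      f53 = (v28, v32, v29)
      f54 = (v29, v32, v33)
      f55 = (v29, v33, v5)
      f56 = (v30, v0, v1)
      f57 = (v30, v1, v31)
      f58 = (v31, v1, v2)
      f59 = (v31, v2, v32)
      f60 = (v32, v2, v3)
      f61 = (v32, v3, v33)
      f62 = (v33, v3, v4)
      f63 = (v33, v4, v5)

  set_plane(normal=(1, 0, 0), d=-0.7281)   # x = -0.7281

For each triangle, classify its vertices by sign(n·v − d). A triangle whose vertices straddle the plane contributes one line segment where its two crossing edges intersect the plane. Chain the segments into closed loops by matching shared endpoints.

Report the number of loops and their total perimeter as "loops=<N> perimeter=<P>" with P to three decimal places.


loops=1 perimeter=8.732

Straddling triangles (20 of 64):
  (v11,v14,v15) [++-] → (-0.7281, 0.7281, -1.25256)–(-0.7281, 1.26762, -0.5099)  len=0.9179
  (v11,v15,v12) [+-+] → (-0.7281, 1.26762, -0.5099)–(-0.7281, 1.26762, -0.159275)  len=0.3506
  (v12,v15,v16) [+--] → (-0.7281, 1.26762, -0.159275)–(-0.7281, 1.26762, 0.5099)  len=0.6692
  (v12,v16,v13) [+-+] → (-0.7281, 1.26762, 0.5099)–(-0.7281, 1.06153, 0.79355)  len=0.3506
  (v13,v16,v17) [+-+] → (-0.7281, 1.06153, 0.79355)–(-0.7281, 0.7281, 1.25256)  len=0.5673
  (v14,v0,v18) [++-] → (-0.7281, 0, -1.41343)–(-0.7281, 0.583654, -1.3349)  len=0.5889
  (v14,v18,v15) [+--] → (-0.7281, 0.583654, -1.3349)–(-0.7281, 0.7281, -1.25256)  len=0.1663
  (v16,v20,v17) [--+] → (-0.7281, 0.652962, 1.2954)–(-0.7281, 0.7281, 1.25256)  len=0.0865
  (v17,v20,v21) [+--] → (-0.7281, 0.652962, 1.2954)–(-0.7281, 0.583654, 1.3349)  len=0.0798
  (v17,v21,v5) [+-+] → (-0.7281, 0.583654, 1.3349)–(-0.7281, 0, 1.41343)  len=0.5889
  (v18,v0,v22) [-++] → (-0.7281, 0, -1.41343)–(-0.7281, -0.583654, -1.3349)  len=0.5889
  (v18,v22,v19) [-+-] → (-0.7281, -0.583654, -1.3349)–(-0.7281, -0.652962, -1.2954)  len=0.0798
  (v19,v22,v23) [-+-] → (-0.7281, -0.652962, -1.2954)–(-0.7281, -0.7281, -1.25256)  len=0.0865
  (v21,v24,v25) [--+] → (-0.7281, -0.7281, 1.25256)–(-0.7281, -0.583654, 1.3349)  len=0.1663
  (v21,v25,v5) [-++] → (-0.7281, -0.583654, 1.3349)–(-0.7281, 0, 1.41343)  len=0.5889
  (v22,v26,v23) [++-] → (-0.7281, -1.06153, -0.79355)–(-0.7281, -0.7281, -1.25256)  len=0.5673
  (v23,v26,v27) [-++] → (-0.7281, -1.06153, -0.79355)–(-0.7281, -1.26762, -0.5099)  len=0.3506
  (v23,v27,v24) [-+-] → (-0.7281, -1.26762, -0.5099)–(-0.7281, -1.26762, 0.159275)  len=0.6692
  (v24,v27,v28) [-++] → (-0.7281, -1.26762, 0.159275)–(-0.7281, -1.26762, 0.5099)  len=0.3506
  (v24,v28,v25) [-++] → (-0.7281, -1.26762, 0.5099)–(-0.7281, -0.7281, 1.25256)  len=0.9179

Chained into 1 loop(s):
  loop 1: 20 segments, perimeter = 8.7321
Total perimeter = 8.732


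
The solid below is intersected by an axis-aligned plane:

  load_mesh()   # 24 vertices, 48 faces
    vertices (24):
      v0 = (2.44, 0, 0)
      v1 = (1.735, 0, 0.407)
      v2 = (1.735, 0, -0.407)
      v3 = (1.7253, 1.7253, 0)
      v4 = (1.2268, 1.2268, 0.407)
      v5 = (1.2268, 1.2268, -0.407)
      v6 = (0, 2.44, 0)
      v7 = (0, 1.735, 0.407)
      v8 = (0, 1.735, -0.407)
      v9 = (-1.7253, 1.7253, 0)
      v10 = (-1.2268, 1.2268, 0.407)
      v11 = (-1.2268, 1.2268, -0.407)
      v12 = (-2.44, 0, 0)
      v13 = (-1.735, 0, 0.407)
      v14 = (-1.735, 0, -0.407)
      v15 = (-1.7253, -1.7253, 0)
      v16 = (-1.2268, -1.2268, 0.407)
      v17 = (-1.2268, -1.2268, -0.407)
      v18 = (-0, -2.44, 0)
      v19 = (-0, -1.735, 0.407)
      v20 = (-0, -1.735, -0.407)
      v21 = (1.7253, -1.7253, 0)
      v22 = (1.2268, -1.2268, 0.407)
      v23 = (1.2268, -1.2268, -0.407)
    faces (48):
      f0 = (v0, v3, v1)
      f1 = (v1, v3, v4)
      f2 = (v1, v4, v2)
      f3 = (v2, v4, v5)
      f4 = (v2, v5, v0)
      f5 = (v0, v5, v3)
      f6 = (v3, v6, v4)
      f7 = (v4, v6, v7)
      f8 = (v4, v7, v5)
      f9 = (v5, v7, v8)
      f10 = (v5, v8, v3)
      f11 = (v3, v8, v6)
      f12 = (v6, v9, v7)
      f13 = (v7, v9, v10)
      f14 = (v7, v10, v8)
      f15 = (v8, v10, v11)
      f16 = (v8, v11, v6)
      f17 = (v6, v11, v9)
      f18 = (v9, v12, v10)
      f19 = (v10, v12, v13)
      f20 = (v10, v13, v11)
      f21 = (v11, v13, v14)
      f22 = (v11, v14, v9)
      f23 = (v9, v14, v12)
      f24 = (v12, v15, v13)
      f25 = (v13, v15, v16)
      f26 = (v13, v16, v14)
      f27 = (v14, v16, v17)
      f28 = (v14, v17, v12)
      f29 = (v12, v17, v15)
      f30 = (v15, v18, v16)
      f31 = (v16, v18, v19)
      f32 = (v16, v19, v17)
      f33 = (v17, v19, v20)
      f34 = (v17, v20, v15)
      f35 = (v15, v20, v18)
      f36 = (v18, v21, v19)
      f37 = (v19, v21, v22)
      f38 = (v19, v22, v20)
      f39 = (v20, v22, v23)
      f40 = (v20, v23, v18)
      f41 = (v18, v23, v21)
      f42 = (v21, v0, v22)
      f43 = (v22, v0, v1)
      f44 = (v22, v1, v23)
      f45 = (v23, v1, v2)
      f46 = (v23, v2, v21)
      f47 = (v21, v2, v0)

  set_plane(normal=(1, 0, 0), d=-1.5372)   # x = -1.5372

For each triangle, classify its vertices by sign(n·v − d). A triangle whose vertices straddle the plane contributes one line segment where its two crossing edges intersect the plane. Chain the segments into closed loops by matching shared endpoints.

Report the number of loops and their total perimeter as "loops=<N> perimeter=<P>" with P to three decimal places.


Straddling triangles (16 of 48):
  (v6,v9,v7) [+-+] → (-1.5372, 1.80322, 0)–(-1.5372, 1.72636, 0.044373)  len=0.0888
  (v7,v9,v10) [+-+] → (-1.5372, 1.72636, 0.044373)–(-1.5372, 1.5372, 0.153574)  len=0.2184
  (v6,v11,v9) [++-] → (-1.5372, 1.5372, -0.153574)–(-1.5372, 1.80322, 0)  len=0.3072
  (v9,v12,v10) [--+] → (-1.5372, 0.91292, 0.302868)–(-1.5372, 1.5372, 0.153574)  len=0.6419
  (v10,v12,v13) [+--] → (-1.5372, 0.91292, 0.302868)–(-1.5372, 0.477491, 0.407)  len=0.4477
  (v10,v13,v11) [+-+] → (-1.5372, 0.477491, 0.407)–(-1.5372, 0.477491, 0.0901775)  len=0.3168
  (v11,v13,v14) [+--] → (-1.5372, 0.477491, 0.0901775)–(-1.5372, 0.477491, -0.407)  len=0.4972
  (v11,v14,v9) [+--] → (-1.5372, 0.477491, -0.407)–(-1.5372, 1.5372, -0.153574)  len=1.0896
  (v13,v15,v16) [--+] → (-1.5372, -1.5372, 0.153574)–(-1.5372, -0.477491, 0.407)  len=1.0896
  (v13,v16,v14) [-+-] → (-1.5372, -0.477491, 0.407)–(-1.5372, -0.477491, -0.0901775)  len=0.4972
  (v14,v16,v17) [-++] → (-1.5372, -0.477491, -0.0901775)–(-1.5372, -0.477491, -0.407)  len=0.3168
  (v14,v17,v12) [-+-] → (-1.5372, -0.477491, -0.407)–(-1.5372, -0.91292, -0.302868)  len=0.4477
  (v12,v17,v15) [-+-] → (-1.5372, -0.91292, -0.302868)–(-1.5372, -1.5372, -0.153574)  len=0.6419
  (v15,v18,v16) [-++] → (-1.5372, -1.80322, 0)–(-1.5372, -1.5372, 0.153574)  len=0.3072
  (v17,v20,v15) [++-] → (-1.5372, -1.72636, -0.044373)–(-1.5372, -1.5372, -0.153574)  len=0.2184
  (v15,v20,v18) [-++] → (-1.5372, -1.72636, -0.044373)–(-1.5372, -1.80322, 0)  len=0.0888

Chained into 2 loop(s):
  loop 1: 8 segments, perimeter = 3.6075
  loop 2: 8 segments, perimeter = 3.6075
Total perimeter = 7.215

loops=2 perimeter=7.215
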